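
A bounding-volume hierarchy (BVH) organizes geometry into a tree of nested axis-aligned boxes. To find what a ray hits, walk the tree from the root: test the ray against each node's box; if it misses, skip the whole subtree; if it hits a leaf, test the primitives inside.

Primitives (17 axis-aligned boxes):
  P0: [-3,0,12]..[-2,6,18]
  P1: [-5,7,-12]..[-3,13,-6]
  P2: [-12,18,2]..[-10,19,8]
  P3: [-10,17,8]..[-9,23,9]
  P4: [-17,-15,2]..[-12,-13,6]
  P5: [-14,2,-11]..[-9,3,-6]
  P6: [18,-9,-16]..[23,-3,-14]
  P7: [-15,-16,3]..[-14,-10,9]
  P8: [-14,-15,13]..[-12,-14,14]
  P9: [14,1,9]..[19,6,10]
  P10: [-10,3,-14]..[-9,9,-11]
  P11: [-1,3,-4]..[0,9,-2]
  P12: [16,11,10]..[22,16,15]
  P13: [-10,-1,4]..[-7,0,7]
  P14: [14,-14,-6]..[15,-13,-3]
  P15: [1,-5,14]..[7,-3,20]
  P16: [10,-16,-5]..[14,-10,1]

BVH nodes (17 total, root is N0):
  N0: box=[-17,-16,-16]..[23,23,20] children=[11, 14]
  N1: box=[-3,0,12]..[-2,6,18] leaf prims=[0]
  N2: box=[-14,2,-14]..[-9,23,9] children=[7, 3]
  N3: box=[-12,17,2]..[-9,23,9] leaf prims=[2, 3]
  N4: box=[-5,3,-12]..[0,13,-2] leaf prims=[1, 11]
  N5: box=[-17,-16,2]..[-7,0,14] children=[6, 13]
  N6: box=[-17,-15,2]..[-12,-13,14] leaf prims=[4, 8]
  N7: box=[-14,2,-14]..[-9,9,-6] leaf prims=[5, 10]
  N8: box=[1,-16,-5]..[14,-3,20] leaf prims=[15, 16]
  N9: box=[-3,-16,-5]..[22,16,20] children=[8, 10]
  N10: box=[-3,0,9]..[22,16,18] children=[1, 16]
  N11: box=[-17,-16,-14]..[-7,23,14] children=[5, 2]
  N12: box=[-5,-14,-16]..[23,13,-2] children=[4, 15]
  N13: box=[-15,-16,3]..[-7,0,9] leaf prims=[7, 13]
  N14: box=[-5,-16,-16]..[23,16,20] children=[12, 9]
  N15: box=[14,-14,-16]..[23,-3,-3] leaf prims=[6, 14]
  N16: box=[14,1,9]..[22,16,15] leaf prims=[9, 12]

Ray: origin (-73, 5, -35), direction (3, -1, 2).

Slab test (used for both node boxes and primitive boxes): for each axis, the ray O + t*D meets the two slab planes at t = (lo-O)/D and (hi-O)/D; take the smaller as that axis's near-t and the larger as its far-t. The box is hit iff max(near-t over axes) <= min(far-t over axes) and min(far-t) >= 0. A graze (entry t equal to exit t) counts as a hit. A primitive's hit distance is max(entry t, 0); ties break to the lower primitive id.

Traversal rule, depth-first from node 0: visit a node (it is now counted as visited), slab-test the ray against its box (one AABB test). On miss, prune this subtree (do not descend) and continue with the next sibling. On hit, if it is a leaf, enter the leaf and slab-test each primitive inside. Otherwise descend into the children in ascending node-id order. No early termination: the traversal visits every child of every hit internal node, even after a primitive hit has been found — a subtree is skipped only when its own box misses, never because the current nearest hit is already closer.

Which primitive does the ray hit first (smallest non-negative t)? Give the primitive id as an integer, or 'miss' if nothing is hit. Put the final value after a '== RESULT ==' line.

Walk:
N0 x:[56/3,32] y:[-18,21] z:[19/2,55/2] -> hit [56/3,21], descend [11, 14]
  N11 x:[56/3,22] y:[-18,21] z:[21/2,49/2] -> hit [56/3,21], descend [2, 5]
    N2 x:[59/3,64/3] y:[-18,3] z:[21/2,22] -> miss, prune
    N5 x:[56/3,22] y:[5,21] z:[37/2,49/2] -> hit [56/3,21], descend [6, 13]
      N6 x:[56/3,61/3] y:[18,20] z:[37/2,49/2] -> hit [56/3,20] leaf, test {P4@t=56/3, P8(miss)}
      N13 x:[58/3,22] y:[5,21] z:[19,22] -> hit [58/3,21] leaf, test {P7@t=58/3, P13(miss)}
  N14 x:[68/3,32] y:[-11,21] z:[19/2,55/2] -> miss, prune

order=[0, 11, 2, 5, 6, 13, 14]  |boxes|=7  |leaves|=2  hit=P4

== RESULT ==
4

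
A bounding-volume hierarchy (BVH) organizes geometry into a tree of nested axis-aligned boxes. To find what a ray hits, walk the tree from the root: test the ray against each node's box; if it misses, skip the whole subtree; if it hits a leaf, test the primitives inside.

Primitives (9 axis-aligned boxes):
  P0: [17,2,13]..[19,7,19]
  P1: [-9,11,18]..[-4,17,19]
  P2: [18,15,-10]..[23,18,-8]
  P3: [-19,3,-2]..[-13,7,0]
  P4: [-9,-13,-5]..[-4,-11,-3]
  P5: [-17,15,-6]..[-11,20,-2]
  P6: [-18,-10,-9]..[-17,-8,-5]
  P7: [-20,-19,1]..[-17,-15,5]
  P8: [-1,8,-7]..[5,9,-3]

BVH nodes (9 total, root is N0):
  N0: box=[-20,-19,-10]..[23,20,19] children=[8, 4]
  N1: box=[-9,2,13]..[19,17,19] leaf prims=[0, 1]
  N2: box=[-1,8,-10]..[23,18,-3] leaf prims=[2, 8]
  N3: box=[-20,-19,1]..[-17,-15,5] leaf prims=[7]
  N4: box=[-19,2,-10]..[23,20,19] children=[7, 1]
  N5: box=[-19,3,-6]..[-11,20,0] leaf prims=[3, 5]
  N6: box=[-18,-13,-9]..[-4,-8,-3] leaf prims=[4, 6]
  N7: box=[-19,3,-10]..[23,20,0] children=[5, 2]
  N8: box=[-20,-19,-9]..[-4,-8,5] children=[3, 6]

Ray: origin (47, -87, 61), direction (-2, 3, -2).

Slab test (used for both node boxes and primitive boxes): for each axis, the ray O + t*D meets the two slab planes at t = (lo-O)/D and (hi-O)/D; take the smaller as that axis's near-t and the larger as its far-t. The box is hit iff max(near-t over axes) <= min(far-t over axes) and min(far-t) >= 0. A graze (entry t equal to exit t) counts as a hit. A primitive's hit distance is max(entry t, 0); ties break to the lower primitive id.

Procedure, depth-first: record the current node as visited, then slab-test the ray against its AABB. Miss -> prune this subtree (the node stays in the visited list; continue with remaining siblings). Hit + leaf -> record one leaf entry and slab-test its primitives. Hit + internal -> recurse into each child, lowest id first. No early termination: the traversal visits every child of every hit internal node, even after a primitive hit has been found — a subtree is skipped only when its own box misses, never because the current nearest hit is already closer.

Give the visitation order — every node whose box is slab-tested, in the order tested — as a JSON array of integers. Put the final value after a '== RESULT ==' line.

Walk:
N0 x:[12,67/2] y:[68/3,107/3] z:[21,71/2] -> hit [68/3,67/2], descend [4, 8]
  N4 x:[12,33] y:[89/3,107/3] z:[21,71/2] -> hit [89/3,33], descend [1, 7]
    N1 x:[14,28] y:[89/3,104/3] z:[21,24] -> miss, prune
    N7 x:[12,33] y:[30,107/3] z:[61/2,71/2] -> hit [61/2,33], descend [2, 5]
      N2 x:[12,24] y:[95/3,35] z:[32,71/2] -> miss, prune
      N5 x:[29,33] y:[30,107/3] z:[61/2,67/2] -> hit [61/2,33] leaf, test {P3@t=61/2, P5(miss)}
  N8 x:[51/2,67/2] y:[68/3,79/3] z:[28,35] -> miss, prune

order=[0, 4, 1, 7, 2, 5, 8]  |boxes|=7  |leaves|=1  hit=P3

== RESULT ==
[0, 4, 1, 7, 2, 5, 8]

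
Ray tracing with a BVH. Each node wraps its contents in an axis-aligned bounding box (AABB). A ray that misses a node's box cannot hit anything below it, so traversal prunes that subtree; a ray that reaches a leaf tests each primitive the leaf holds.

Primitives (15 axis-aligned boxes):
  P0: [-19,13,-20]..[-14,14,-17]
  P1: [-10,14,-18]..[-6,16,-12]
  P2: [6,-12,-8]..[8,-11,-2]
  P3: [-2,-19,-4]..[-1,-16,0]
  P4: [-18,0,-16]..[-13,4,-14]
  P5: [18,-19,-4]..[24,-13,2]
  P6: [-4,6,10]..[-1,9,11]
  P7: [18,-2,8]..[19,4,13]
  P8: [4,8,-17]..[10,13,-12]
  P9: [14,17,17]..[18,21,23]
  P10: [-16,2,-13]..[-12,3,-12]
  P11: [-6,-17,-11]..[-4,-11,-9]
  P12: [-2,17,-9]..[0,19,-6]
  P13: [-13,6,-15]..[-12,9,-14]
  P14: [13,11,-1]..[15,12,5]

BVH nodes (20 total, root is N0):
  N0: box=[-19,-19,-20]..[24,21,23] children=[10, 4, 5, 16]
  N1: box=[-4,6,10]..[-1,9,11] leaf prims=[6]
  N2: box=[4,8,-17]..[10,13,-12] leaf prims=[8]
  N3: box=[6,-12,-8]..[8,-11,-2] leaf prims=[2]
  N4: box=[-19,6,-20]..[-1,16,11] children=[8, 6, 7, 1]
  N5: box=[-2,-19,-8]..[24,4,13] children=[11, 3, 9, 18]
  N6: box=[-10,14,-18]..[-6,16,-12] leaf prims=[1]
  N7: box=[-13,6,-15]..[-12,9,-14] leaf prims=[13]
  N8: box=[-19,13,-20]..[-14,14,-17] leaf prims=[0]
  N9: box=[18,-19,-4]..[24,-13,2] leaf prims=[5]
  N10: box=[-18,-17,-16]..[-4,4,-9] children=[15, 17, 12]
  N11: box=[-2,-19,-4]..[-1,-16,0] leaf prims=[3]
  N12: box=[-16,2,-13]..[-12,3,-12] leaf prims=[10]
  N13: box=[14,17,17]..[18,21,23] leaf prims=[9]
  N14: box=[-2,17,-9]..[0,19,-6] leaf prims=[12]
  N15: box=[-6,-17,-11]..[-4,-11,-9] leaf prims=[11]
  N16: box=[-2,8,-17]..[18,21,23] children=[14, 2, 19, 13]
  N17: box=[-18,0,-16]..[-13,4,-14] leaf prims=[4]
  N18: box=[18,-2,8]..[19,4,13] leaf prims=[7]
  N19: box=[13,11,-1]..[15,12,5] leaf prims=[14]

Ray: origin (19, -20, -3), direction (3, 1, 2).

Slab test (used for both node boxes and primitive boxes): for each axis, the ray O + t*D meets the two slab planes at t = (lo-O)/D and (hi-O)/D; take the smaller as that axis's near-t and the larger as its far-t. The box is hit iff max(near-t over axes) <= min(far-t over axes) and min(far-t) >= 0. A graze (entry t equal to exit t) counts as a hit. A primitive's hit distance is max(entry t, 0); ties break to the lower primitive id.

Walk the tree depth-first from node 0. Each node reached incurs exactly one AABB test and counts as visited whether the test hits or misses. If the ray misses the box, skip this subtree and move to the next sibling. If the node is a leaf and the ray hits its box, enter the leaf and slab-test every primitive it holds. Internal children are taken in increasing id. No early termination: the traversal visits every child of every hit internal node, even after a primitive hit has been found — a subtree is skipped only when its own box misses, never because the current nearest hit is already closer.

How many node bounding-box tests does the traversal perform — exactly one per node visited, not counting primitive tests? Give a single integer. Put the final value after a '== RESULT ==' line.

Walk:
N0 x:[-38/3,5/3] y:[1,41] z:[-17/2,13] -> hit [1,5/3], descend [4, 5, 10, 16]
  N4 x:[-38/3,-20/3] y:[26,36] z:[-17/2,7] -> miss, prune
  N5 x:[-7,5/3] y:[1,24] z:[-5/2,8] -> hit [1,5/3], descend [3, 9, 11, 18]
    N3 x:[-13/3,-11/3] y:[8,9] z:[-5/2,1/2] -> miss, prune
    N9 x:[-1/3,5/3] y:[1,7] z:[-1/2,5/2] -> hit [1,5/3] leaf, test {P5@t=1}
    N11 x:[-7,-20/3] y:[1,4] z:[-1/2,3/2] -> miss, prune
    N18 x:[-1/3,0] y:[18,24] z:[11/2,8] -> miss, prune
  N10 x:[-37/3,-23/3] y:[3,24] z:[-13/2,-3] -> miss, prune
  N16 x:[-7,-1/3] y:[28,41] z:[-7,13] -> miss, prune

9 AABB tests over nodes [0, 4, 5, 3, 9, 11, 18, 10, 16]; 1 leaf entered; closest P5.

== RESULT ==
9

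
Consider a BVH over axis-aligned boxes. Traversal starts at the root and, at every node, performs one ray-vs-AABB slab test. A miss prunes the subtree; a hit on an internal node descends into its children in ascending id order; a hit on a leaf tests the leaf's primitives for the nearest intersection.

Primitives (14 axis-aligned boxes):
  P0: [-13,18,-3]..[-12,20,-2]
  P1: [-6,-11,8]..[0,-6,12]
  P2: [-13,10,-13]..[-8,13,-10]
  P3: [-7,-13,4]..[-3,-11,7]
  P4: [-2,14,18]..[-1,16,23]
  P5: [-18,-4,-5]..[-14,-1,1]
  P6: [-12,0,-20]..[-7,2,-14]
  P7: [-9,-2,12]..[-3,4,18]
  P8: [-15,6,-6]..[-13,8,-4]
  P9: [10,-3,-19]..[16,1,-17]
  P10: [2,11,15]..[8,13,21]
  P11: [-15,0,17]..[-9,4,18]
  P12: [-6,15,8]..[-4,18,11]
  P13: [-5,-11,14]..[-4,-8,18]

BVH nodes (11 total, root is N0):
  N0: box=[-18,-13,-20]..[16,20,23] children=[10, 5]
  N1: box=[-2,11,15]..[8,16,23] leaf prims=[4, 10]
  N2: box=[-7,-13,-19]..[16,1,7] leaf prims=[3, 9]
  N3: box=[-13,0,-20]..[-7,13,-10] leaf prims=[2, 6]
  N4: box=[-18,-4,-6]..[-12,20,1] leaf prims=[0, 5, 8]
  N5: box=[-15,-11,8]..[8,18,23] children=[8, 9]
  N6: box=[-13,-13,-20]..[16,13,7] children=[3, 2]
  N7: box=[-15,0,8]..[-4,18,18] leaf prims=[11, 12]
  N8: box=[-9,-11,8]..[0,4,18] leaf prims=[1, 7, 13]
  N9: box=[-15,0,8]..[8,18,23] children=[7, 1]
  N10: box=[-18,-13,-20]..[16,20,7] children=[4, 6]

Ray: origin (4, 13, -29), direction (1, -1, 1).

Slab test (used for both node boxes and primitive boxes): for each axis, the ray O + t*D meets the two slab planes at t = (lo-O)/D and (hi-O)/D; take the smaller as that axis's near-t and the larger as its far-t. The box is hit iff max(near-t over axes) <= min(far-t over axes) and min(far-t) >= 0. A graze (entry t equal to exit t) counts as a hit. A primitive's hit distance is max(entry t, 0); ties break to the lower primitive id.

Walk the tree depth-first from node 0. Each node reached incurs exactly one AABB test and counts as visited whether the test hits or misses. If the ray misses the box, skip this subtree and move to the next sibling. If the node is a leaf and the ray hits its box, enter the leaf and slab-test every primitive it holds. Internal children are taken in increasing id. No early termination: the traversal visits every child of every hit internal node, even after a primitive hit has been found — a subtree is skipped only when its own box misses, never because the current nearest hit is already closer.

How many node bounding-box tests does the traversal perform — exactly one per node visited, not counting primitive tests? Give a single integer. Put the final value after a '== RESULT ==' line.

Walk:
N0 x:[-22,12] y:[-7,26] z:[9,52] -> hit [9,12], descend [5, 10]
  N5 x:[-19,4] y:[-5,24] z:[37,52] -> miss, prune
  N10 x:[-22,12] y:[-7,26] z:[9,36] -> hit [9,12], descend [4, 6]
    N4 x:[-22,-16] y:[-7,17] z:[23,30] -> miss, prune
    N6 x:[-17,12] y:[0,26] z:[9,36] -> hit [9,12], descend [2, 3]
      N2 x:[-11,12] y:[12,26] z:[10,36] -> hit [12,12] leaf, test {P3(miss), P9@t=12}
      N3 x:[-17,-11] y:[0,13] z:[9,19] -> miss, prune

Summary -> nodes [0, 5, 10, 4, 6, 2, 3]; box-tests=7; leaf-entries=1; first=P9

== RESULT ==
7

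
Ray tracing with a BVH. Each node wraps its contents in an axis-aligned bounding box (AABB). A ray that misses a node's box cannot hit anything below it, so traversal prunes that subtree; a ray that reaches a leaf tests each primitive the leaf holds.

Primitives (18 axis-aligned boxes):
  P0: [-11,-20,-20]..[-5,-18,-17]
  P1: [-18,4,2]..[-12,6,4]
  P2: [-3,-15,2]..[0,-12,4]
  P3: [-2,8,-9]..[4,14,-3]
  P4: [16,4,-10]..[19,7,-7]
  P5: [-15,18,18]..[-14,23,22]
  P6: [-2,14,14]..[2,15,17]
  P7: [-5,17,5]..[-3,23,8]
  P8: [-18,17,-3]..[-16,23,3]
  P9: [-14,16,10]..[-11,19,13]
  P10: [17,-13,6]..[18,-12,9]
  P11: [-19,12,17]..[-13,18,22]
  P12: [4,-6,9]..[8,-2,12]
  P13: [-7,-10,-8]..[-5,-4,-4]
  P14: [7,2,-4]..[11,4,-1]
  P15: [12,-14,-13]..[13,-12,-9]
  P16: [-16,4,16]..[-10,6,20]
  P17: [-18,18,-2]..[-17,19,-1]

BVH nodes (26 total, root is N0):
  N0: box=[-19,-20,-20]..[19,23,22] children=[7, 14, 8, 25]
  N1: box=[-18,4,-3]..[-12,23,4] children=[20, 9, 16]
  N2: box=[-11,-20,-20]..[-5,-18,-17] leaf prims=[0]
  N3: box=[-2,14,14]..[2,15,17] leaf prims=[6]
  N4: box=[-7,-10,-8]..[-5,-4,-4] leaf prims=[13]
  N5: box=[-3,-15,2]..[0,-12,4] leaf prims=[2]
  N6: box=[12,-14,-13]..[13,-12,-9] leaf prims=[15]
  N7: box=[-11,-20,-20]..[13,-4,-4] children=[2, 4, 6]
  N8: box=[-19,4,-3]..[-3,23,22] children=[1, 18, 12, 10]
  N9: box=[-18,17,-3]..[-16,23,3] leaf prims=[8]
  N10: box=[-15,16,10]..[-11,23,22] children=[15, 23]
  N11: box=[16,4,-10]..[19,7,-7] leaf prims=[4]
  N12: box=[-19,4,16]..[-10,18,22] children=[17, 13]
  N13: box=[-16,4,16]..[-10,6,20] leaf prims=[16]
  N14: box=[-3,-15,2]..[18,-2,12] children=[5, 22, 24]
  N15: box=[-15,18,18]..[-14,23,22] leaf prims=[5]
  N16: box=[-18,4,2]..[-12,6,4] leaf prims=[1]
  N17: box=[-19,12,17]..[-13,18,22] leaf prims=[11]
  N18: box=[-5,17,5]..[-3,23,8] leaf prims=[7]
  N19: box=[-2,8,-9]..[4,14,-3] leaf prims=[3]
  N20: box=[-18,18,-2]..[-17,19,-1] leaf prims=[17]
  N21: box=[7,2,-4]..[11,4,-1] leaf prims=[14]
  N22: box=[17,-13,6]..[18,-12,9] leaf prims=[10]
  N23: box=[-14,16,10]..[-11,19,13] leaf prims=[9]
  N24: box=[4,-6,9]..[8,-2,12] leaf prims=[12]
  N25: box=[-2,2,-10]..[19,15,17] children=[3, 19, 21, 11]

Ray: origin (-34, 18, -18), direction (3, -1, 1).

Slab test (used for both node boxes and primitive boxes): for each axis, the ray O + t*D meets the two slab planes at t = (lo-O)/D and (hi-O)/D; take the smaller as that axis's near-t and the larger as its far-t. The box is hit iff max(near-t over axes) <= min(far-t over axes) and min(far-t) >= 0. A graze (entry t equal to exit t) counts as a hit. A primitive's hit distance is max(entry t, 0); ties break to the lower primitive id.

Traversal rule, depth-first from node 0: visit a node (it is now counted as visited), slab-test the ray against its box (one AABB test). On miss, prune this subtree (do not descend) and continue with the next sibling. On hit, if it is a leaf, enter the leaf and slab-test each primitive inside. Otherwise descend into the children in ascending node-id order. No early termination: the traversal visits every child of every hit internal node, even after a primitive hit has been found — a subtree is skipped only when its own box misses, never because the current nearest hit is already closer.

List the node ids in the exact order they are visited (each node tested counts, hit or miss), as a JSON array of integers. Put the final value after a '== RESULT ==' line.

Traverse from the root:
N0 x:[5,53/3] y:[-5,38] z:[-2,40] -> hit [5,53/3], descend [7, 8, 14, 25]
  N7 x:[23/3,47/3] y:[22,38] z:[-2,14] -> miss, prune
  N8 x:[5,31/3] y:[-5,14] z:[15,40] -> miss, prune
  N14 x:[31/3,52/3] y:[20,33] z:[20,30] -> miss, prune
  N25 x:[32/3,53/3] y:[3,16] z:[8,35] -> hit [32/3,16], descend [3, 11, 19, 21]
    N3 x:[32/3,12] y:[3,4] z:[32,35] -> miss, prune
    N11 x:[50/3,53/3] y:[11,14] z:[8,11] -> miss, prune
    N19 x:[32/3,38/3] y:[4,10] z:[9,15] -> miss, prune
    N21 x:[41/3,15] y:[14,16] z:[14,17] -> hit [14,15] leaf, test {P14@t=14}

Visited [0, 7, 8, 14, 25, 3, 11, 19, 21]. Tests: 9 box, 1 leaf. Nearest: P14.

== RESULT ==
[0, 7, 8, 14, 25, 3, 11, 19, 21]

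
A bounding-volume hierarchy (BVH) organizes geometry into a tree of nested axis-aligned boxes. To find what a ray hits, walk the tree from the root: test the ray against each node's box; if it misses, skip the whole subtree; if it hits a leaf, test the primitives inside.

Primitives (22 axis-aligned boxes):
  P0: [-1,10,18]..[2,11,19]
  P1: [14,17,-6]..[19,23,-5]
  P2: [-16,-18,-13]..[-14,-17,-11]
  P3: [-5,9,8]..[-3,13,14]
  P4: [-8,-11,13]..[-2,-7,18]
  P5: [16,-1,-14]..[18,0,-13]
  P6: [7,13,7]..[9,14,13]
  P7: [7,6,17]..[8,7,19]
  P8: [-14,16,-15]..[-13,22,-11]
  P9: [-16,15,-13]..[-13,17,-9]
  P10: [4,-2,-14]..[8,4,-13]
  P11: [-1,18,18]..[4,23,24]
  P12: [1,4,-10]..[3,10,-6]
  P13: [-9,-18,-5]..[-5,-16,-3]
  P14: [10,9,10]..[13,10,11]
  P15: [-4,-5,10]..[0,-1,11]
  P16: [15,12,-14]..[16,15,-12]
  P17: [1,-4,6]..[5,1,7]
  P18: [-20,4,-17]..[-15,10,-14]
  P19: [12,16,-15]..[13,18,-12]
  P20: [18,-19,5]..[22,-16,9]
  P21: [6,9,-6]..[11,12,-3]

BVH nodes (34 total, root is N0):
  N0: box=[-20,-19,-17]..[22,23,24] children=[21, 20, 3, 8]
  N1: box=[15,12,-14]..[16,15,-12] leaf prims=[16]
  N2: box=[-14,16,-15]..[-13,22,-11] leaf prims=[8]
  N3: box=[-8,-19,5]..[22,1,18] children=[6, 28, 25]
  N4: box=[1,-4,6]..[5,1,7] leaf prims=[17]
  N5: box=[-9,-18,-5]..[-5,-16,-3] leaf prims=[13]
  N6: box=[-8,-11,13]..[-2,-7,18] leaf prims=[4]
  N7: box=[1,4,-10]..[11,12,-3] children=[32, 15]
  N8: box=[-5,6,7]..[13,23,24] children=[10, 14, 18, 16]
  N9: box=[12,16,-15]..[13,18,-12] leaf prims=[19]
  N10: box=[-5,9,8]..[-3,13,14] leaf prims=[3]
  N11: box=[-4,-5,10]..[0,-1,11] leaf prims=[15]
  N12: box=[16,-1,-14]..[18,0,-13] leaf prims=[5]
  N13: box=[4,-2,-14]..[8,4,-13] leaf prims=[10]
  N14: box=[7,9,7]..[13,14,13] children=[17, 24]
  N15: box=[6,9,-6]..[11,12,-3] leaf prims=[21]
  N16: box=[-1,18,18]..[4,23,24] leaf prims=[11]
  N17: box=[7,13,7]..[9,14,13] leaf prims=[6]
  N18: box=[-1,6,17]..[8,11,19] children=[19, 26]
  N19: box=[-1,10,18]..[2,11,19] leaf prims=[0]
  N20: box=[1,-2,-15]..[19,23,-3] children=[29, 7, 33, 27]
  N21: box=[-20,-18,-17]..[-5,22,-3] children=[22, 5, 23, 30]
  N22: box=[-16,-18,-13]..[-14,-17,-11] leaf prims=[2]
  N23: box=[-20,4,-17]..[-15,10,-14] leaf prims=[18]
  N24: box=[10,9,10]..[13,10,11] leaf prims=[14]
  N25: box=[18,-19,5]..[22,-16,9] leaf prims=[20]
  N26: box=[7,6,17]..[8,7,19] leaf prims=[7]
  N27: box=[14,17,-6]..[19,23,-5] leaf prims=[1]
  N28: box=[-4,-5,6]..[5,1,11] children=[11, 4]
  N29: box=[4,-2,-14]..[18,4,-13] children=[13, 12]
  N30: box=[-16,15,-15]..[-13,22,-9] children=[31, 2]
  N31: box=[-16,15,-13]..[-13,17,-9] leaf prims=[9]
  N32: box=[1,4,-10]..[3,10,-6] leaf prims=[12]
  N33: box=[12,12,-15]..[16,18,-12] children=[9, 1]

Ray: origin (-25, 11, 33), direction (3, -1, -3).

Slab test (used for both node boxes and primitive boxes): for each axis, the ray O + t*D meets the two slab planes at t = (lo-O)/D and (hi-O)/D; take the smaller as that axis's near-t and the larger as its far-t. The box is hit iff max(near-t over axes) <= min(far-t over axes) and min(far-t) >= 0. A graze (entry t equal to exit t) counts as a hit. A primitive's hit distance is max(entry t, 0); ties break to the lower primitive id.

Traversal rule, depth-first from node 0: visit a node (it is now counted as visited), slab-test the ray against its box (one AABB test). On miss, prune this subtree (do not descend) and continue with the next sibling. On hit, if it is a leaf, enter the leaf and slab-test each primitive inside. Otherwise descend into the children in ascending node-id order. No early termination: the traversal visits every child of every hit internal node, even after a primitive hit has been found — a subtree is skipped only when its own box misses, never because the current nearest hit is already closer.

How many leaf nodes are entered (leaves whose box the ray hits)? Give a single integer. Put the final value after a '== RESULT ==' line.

Walk:
N0 x:[5/3,47/3] y:[-12,30] z:[3,50/3] -> hit [3,47/3], descend [3, 8, 20, 21]
  N3 x:[17/3,47/3] y:[10,30] z:[5,28/3] -> miss, prune
  N8 x:[20/3,38/3] y:[-12,5] z:[3,26/3] -> miss, prune
  N20 x:[26/3,44/3] y:[-12,13] z:[12,16] -> hit [12,13], descend [7, 27, 29, 33]
    N7 x:[26/3,12] y:[-1,7] z:[12,43/3] -> miss, prune
    N27 x:[13,44/3] y:[-12,-6] z:[38/3,13] -> miss, prune
    N29 x:[29/3,43/3] y:[7,13] z:[46/3,47/3] -> miss, prune
    N33 x:[37/3,41/3] y:[-7,-1] z:[15,16] -> miss, prune
  N21 x:[5/3,20/3] y:[-11,29] z:[12,50/3] -> miss, prune

9 AABB tests over nodes [0, 3, 8, 20, 7, 27, 29, 33, 21]; 0 leaves entered; closest miss.

== RESULT ==
0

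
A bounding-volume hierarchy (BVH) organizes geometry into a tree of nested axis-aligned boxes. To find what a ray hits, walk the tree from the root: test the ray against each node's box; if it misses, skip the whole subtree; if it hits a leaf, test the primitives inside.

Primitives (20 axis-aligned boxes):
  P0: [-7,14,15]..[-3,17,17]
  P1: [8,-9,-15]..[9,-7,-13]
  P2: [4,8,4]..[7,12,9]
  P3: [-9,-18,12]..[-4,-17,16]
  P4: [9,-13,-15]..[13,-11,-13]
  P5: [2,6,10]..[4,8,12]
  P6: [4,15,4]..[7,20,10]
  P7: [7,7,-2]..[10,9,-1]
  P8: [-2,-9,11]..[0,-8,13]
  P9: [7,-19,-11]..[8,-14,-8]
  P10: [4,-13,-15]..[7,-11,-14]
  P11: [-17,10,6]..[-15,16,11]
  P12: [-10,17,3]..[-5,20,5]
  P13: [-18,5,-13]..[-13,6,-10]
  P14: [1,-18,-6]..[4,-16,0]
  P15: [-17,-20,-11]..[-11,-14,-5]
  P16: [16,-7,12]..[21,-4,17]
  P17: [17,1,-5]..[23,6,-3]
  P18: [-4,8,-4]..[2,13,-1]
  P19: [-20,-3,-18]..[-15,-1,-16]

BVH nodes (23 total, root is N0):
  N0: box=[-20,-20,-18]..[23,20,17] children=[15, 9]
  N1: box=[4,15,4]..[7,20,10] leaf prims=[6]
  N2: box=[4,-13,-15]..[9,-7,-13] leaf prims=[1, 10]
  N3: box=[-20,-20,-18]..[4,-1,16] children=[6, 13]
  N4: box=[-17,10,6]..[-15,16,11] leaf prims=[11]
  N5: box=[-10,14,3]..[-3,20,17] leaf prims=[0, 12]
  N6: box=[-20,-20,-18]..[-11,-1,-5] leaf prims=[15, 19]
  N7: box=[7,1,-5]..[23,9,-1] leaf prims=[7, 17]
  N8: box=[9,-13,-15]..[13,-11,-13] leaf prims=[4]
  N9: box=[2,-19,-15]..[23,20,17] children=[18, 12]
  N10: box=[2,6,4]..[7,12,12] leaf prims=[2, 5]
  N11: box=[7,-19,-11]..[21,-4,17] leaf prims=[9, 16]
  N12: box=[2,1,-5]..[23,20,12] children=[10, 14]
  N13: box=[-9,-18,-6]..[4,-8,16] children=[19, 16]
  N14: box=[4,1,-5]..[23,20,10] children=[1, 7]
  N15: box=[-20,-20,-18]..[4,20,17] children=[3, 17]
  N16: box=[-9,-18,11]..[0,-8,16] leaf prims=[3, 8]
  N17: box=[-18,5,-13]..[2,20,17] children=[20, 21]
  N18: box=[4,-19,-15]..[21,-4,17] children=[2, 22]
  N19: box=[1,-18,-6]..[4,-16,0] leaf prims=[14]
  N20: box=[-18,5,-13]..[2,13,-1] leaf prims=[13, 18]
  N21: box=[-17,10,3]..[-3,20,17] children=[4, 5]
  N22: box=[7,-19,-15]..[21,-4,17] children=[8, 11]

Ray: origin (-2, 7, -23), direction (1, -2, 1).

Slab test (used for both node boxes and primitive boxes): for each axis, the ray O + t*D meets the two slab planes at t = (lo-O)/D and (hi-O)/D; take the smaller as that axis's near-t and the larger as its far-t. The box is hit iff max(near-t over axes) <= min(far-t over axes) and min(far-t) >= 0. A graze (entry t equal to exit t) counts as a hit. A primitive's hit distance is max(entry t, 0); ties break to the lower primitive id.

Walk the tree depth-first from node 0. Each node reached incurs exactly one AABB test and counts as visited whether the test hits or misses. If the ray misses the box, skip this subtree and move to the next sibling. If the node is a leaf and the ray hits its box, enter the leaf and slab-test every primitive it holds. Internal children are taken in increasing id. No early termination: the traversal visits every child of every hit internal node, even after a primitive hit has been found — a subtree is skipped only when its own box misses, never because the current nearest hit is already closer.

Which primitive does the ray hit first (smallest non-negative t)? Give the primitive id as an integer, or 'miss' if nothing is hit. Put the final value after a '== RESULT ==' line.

Traverse from the root:
N0 x:[-18,25] y:[-13/2,27/2] z:[5,40] -> hit [5,27/2], descend [9, 15]
  N9 x:[4,25] y:[-13/2,13] z:[8,40] -> hit [8,13], descend [12, 18]
    N12 x:[4,25] y:[-13/2,3] z:[18,35] -> miss, prune
    N18 x:[6,23] y:[11/2,13] z:[8,40] -> hit [8,13], descend [2, 22]
      N2 x:[6,11] y:[7,10] z:[8,10] -> hit [8,10] leaf, test {P1(miss), P10@t=9}
      N22 x:[9,23] y:[11/2,13] z:[8,40] -> hit [9,13], descend [8, 11]
        N8 x:[11,15] y:[9,10] z:[8,10] -> miss, prune
        N11 x:[9,23] y:[11/2,13] z:[12,40] -> hit [12,13] leaf, test {P9(miss), P16(miss)}
  N15 x:[-18,6] y:[-13/2,27/2] z:[5,40] -> hit [5,6], descend [3, 17]
    N3 x:[-18,6] y:[4,27/2] z:[5,39] -> hit [5,6], descend [6, 13]
      N6 x:[-18,-9] y:[4,27/2] z:[5,18] -> miss, prune
      N13 x:[-7,6] y:[15/2,25/2] z:[17,39] -> miss, prune
    N17 x:[-16,4] y:[-13/2,1] z:[10,40] -> miss, prune

13 AABB tests over nodes [0, 9, 12, 18, 2, 22, 8, 11, 15, 3, 6, 13, 17]; 2 leaves entered; closest P10.

== RESULT ==
10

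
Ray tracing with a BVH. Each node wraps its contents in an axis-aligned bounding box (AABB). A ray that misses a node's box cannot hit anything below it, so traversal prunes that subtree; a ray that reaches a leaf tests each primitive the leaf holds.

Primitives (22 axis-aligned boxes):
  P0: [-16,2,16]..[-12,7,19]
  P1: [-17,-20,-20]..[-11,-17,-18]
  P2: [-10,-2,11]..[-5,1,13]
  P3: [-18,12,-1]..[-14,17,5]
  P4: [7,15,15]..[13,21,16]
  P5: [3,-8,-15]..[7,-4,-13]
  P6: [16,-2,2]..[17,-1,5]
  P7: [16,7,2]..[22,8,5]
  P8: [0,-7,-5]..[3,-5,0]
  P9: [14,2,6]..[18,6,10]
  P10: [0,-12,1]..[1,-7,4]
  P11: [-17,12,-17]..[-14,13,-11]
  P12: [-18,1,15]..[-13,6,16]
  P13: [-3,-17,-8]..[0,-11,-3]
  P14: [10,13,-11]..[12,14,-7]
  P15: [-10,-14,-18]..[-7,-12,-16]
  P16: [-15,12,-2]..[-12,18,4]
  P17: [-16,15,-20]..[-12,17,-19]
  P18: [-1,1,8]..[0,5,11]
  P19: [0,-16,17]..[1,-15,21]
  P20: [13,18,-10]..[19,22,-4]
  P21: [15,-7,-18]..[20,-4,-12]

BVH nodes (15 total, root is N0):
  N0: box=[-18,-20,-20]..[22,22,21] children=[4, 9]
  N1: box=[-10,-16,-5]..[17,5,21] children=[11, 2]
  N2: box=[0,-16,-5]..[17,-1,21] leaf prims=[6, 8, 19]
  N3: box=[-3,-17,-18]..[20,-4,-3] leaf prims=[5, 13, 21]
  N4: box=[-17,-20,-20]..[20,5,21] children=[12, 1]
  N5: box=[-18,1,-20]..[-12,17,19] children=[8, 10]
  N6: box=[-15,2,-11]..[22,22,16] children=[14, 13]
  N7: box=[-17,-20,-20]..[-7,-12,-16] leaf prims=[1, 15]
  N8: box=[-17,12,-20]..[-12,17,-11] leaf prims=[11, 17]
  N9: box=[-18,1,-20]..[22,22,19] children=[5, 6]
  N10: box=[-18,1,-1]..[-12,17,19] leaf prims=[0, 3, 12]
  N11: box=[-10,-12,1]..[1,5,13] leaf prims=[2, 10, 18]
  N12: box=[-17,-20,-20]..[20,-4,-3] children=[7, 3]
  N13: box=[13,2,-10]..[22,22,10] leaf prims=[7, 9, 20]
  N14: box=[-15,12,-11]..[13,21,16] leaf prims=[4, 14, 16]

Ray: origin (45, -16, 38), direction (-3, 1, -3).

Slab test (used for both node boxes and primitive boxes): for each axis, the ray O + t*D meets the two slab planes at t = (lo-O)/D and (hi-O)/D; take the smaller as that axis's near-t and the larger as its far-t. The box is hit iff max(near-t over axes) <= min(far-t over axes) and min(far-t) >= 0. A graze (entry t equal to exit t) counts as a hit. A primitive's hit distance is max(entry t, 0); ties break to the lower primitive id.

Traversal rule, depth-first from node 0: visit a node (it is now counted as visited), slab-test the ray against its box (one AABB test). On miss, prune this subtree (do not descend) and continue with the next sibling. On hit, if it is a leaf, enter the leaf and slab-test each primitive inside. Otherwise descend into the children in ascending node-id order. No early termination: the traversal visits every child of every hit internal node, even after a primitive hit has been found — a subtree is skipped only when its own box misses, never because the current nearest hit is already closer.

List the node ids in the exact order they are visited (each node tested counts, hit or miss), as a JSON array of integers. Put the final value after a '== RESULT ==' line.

Trace the traversal:
N0 x:[23/3,21] y:[-4,38] z:[17/3,58/3] -> hit [23/3,58/3], descend [4, 9]
  N4 x:[25/3,62/3] y:[-4,21] z:[17/3,58/3] -> hit [25/3,58/3], descend [1, 12]
    N1 x:[28/3,55/3] y:[0,21] z:[17/3,43/3] -> hit [28/3,43/3], descend [2, 11]
      N2 x:[28/3,15] y:[0,15] z:[17/3,43/3] -> hit [28/3,43/3] leaf, test {P6(miss), P8(miss), P19(miss)}
      N11 x:[44/3,55/3] y:[4,21] z:[25/3,37/3] -> miss, prune
    N12 x:[25/3,62/3] y:[-4,12] z:[41/3,58/3] -> miss, prune
  N9 x:[23/3,21] y:[17,38] z:[19/3,58/3] -> hit [17,58/3], descend [5, 6]
    N5 x:[19,21] y:[17,33] z:[19/3,58/3] -> hit [19,58/3], descend [8, 10]
      N8 x:[19,62/3] y:[28,33] z:[49/3,58/3] -> miss, prune
      N10 x:[19,21] y:[17,33] z:[19/3,13] -> miss, prune
    N6 x:[23/3,20] y:[18,38] z:[22/3,49/3] -> miss, prune

order=[0, 4, 1, 2, 11, 12, 9, 5, 8, 10, 6]  |boxes|=11  |leaves|=1  hit=miss

== RESULT ==
[0, 4, 1, 2, 11, 12, 9, 5, 8, 10, 6]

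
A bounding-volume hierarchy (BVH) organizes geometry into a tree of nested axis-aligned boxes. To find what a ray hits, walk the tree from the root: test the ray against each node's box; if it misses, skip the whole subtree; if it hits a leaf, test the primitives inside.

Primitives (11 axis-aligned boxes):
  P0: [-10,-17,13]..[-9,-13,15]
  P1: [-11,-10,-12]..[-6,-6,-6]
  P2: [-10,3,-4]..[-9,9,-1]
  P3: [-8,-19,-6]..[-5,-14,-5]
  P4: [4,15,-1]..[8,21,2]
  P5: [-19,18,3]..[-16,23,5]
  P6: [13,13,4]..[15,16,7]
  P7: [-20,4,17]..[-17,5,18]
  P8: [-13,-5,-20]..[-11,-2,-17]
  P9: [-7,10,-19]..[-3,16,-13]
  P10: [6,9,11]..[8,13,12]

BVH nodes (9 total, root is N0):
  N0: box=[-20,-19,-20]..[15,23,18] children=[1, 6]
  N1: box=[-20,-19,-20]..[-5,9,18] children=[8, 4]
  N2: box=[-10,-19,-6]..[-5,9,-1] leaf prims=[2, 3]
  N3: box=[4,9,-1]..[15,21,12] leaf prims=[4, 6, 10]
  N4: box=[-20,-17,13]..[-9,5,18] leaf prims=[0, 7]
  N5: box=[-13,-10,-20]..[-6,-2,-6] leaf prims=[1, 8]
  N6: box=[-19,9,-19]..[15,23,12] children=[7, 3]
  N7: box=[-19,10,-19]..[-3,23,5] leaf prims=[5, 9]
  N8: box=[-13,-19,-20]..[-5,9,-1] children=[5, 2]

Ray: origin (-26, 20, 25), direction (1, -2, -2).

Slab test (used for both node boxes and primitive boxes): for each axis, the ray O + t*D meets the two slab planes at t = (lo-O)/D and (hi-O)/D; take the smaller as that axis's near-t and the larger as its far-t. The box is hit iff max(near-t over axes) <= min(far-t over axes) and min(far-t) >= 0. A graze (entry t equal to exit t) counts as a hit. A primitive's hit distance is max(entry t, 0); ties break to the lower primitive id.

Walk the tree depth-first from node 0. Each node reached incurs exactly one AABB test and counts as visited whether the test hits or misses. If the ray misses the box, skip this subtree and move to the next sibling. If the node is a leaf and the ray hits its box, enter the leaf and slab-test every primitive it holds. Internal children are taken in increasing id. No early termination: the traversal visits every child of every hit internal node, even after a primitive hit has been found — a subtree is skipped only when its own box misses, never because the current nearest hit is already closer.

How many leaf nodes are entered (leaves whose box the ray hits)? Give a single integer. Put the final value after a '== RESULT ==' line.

Trace the traversal:
N0 x:[6,41] y:[-3/2,39/2] z:[7/2,45/2] -> hit [6,39/2], descend [1, 6]
  N1 x:[6,21] y:[11/2,39/2] z:[7/2,45/2] -> hit [6,39/2], descend [4, 8]
    N4 x:[6,17] y:[15/2,37/2] z:[7/2,6] -> miss, prune
    N8 x:[13,21] y:[11/2,39/2] z:[13,45/2] -> hit [13,39/2], descend [2, 5]
      N2 x:[16,21] y:[11/2,39/2] z:[13,31/2] -> miss, prune
      N5 x:[13,20] y:[11,15] z:[31/2,45/2] -> miss, prune
  N6 x:[7,41] y:[-3/2,11/2] z:[13/2,22] -> miss, prune

7 AABB tests over nodes [0, 1, 4, 8, 2, 5, 6]; 0 leaves entered; closest miss.

== RESULT ==
0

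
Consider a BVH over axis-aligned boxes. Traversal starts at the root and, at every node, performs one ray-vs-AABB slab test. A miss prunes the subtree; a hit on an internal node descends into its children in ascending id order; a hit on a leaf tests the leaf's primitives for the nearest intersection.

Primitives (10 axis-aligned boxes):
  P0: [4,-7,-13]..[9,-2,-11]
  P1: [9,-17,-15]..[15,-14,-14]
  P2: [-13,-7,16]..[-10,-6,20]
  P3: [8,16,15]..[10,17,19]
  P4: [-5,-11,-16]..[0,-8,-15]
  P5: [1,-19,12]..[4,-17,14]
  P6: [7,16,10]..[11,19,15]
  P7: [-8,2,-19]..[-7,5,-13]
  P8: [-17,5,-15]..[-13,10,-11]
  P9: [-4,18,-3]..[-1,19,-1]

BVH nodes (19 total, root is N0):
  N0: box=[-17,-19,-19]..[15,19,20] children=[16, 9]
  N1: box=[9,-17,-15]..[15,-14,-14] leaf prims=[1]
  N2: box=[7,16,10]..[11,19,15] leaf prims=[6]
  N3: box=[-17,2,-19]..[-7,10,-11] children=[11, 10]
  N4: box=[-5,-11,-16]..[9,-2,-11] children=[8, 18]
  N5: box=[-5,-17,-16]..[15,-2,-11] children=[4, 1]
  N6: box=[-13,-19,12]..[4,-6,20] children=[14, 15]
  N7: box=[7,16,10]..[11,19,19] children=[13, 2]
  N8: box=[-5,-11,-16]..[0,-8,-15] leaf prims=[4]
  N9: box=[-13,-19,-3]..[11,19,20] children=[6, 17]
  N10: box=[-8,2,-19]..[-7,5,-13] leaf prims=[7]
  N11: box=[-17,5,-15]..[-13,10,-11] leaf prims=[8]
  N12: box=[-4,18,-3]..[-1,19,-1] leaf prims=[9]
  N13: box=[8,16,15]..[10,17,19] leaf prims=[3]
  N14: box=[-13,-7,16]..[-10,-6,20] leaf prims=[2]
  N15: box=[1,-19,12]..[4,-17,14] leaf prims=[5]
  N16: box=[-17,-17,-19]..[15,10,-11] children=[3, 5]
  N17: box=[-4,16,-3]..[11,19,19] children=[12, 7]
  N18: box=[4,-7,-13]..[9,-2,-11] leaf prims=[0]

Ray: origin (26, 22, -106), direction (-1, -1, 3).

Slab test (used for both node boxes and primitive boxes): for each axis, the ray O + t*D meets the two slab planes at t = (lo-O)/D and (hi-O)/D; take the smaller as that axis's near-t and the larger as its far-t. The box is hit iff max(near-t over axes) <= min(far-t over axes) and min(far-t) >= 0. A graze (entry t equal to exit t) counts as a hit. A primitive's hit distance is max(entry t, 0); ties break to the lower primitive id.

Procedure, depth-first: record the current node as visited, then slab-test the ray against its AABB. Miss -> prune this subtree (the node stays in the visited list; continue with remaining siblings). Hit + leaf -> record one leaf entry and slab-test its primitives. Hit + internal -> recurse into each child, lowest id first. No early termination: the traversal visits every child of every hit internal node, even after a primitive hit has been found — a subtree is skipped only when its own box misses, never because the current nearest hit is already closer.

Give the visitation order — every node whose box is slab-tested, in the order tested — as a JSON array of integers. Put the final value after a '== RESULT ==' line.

Trace the traversal:
N0 x:[11,43] y:[3,41] z:[29,42] -> hit [29,41], descend [9, 16]
  N9 x:[15,39] y:[3,41] z:[103/3,42] -> hit [103/3,39], descend [6, 17]
    N6 x:[22,39] y:[28,41] z:[118/3,42] -> miss, prune
    N17 x:[15,30] y:[3,6] z:[103/3,125/3] -> miss, prune
  N16 x:[11,43] y:[12,39] z:[29,95/3] -> hit [29,95/3], descend [3, 5]
    N3 x:[33,43] y:[12,20] z:[29,95/3] -> miss, prune
    N5 x:[11,31] y:[24,39] z:[30,95/3] -> hit [30,31], descend [1, 4]
      N1 x:[11,17] y:[36,39] z:[91/3,92/3] -> miss, prune
      N4 x:[17,31] y:[24,33] z:[30,95/3] -> hit [30,31], descend [8, 18]
        N8 x:[26,31] y:[30,33] z:[30,91/3] -> hit [30,91/3] leaf, test {P4@t=30}
        N18 x:[17,22] y:[24,29] z:[31,95/3] -> miss, prune

order=[0, 9, 6, 17, 16, 3, 5, 1, 4, 8, 18]  |boxes|=11  |leaves|=1  hit=P4

== RESULT ==
[0, 9, 6, 17, 16, 3, 5, 1, 4, 8, 18]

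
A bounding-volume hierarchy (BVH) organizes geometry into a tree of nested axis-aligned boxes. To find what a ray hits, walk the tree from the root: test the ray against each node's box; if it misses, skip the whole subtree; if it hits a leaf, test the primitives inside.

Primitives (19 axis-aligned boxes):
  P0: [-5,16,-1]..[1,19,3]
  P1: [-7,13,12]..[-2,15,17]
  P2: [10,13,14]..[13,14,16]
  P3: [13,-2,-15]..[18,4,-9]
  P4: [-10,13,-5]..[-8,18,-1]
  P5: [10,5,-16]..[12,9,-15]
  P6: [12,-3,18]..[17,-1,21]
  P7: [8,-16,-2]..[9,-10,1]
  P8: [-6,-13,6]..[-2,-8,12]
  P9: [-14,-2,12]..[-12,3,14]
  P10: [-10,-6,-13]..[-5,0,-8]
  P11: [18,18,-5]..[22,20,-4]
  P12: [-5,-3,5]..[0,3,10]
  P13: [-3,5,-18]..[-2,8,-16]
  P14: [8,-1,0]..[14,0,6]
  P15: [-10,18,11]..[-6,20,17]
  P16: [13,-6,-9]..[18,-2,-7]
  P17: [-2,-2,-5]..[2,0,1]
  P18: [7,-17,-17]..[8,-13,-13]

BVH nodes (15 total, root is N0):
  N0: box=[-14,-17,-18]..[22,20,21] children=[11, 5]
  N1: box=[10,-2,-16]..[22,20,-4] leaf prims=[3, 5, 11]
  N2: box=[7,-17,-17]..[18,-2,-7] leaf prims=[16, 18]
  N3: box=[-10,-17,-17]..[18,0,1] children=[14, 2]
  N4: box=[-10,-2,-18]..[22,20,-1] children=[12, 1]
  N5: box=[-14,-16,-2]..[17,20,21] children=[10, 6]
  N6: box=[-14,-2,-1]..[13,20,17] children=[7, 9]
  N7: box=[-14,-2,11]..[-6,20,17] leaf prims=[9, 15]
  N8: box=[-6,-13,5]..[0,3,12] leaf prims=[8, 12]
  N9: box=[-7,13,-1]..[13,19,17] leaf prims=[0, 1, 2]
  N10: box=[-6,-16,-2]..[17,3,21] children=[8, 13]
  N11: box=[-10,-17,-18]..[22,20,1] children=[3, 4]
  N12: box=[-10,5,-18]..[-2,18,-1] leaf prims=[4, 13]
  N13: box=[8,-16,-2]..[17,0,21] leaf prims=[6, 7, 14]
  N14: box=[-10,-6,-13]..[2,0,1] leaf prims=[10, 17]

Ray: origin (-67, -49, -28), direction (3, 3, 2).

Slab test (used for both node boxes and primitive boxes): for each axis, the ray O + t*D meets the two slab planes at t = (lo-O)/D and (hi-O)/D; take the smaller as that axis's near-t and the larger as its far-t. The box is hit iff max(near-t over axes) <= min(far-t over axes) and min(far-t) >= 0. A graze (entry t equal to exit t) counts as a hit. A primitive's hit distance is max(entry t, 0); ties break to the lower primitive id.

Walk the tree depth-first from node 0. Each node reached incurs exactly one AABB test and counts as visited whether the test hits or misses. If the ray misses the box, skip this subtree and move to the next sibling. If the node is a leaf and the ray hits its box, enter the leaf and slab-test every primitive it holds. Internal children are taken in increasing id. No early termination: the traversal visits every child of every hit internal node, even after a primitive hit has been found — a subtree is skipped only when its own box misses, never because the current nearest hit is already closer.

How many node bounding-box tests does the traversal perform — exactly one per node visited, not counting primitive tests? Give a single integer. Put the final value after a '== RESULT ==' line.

Trace the traversal:
N0 x:[53/3,89/3] y:[32/3,23] z:[5,49/2] -> hit [53/3,23], descend [5, 11]
  N5 x:[53/3,28] y:[11,23] z:[13,49/2] -> hit [53/3,23], descend [6, 10]
    N6 x:[53/3,80/3] y:[47/3,23] z:[27/2,45/2] -> hit [53/3,45/2], descend [7, 9]
      N7 x:[53/3,61/3] y:[47/3,23] z:[39/2,45/2] -> hit [39/2,61/3] leaf, test {P9(miss), P15(miss)}
      N9 x:[20,80/3] y:[62/3,68/3] z:[27/2,45/2] -> hit [62/3,45/2] leaf, test {P0(miss), P1@t=62/3, P2(miss)}
    N10 x:[61/3,28] y:[11,52/3] z:[13,49/2] -> miss, prune
  N11 x:[19,89/3] y:[32/3,23] z:[5,29/2] -> miss, prune

Visited [0, 5, 6, 7, 9, 10, 11]. Tests: 7 box, 2 leaf. Nearest: P1.

== RESULT ==
7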